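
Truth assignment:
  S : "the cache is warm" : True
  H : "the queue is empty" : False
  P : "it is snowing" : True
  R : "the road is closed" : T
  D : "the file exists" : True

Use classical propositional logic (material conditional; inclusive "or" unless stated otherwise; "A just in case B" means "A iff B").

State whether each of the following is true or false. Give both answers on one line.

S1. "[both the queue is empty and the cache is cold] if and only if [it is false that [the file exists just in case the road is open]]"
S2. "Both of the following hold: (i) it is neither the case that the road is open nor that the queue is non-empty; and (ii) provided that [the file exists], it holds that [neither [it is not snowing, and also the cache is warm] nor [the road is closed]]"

S1 False, S2 False

S1: In symbols: (H and not S) iff not (D iff not R)

not S = not True = False
H and not S = False and False = False
not R = not True = False
D iff not R = True iff False = False
not (D iff not R) = not False = True
(H and not S) iff not (D iff not R) = False iff True = False
So S1 is false.

S2: Parsed as (not R nor not H) and (D -> ((not P and S) nor R))

not R = not True = False
not H = not False = True
not R nor not H = False nor True = False
not P = not True = False
not P and S = False and True = False
(not P and S) nor R = False nor True = False
D -> ((not P and S) nor R) = True -> False = False
(not R nor not H) and (D -> ((not P and S) nor R)) = False and False = False
Hence S2 is false.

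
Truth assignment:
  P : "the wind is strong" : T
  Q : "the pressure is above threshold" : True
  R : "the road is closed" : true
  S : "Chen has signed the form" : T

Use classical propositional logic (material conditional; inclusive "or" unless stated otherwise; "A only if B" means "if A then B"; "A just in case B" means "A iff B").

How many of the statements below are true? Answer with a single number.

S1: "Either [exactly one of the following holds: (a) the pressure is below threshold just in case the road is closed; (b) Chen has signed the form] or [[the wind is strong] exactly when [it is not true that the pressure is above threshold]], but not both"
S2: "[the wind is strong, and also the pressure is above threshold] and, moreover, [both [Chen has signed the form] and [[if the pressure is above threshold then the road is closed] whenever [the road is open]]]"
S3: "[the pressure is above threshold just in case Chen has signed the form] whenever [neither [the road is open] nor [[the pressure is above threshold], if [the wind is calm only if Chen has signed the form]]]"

S1: Parsed as ((~Q <-> R) xor S) xor (P <-> ~Q)

~Q = ~T = F
~Q <-> R = F <-> T = F
(~Q <-> R) xor S = F xor T = T
~Q = ~T = F
P <-> ~Q = T <-> F = F
((~Q <-> R) xor S) xor (P <-> ~Q) = T xor F = T
So S1 is true.

S2: Formalization: (P & Q) & (S & (~R -> (Q -> R)))

P & Q = T & T = T
~R = ~T = F
Q -> R = T -> T = T
~R -> (Q -> R) = F -> T = T
S & (~R -> (Q -> R)) = T & T = T
(P & Q) & (S & (~R -> (Q -> R))) = T & T = T
Thus S2 is true.

S3: Formalization: (~R nor ((~P -> S) -> Q)) -> (Q <-> S)

~R = ~T = F
~P = ~T = F
~P -> S = F -> T = T
(~P -> S) -> Q = T -> T = T
~R nor ((~P -> S) -> Q) = F nor T = F
Q <-> S = T <-> T = T
(~R nor ((~P -> S) -> Q)) -> (Q <-> S) = F -> T = T
Thus S3 is true.

Count: 3.

3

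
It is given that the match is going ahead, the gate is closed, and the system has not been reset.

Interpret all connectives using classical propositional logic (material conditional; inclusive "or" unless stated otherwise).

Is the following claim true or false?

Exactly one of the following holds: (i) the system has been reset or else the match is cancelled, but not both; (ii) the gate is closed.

True.

Let R = "the system has been reset" (F), P = "the match is cancelled" (F), Q = "the gate is open" (F).
Formalization: (R xor P) xor ~Q

R xor P = F xor F = F
~Q = ~F = T
(R xor P) xor ~Q = F xor T = T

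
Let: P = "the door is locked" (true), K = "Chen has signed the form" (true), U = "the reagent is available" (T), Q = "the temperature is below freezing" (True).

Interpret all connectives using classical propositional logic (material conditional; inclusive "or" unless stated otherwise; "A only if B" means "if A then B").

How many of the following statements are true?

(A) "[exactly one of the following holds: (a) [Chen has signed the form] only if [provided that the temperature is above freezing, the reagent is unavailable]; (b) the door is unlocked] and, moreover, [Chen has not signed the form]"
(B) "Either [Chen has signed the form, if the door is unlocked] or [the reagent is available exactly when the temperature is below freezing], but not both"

(A): This is ((K -> (not Q -> not U)) xor not P) and not K.

not Q = not True = False
not U = not True = False
not Q -> not U = False -> False = True
K -> (not Q -> not U) = True -> True = True
not P = not True = False
(K -> (not Q -> not U)) xor not P = True xor False = True
not K = not True = False
((K -> (not Q -> not U)) xor not P) and not K = True and False = False
So (A) is false.

(B): Parsed as (not P -> K) xor (U iff Q)

not P = not True = False
not P -> K = False -> True = True
U iff Q = True iff True = True
(not P -> K) xor (U iff Q) = True xor True = False
So (B) is false.

0 of the 2 statements are true (none).

0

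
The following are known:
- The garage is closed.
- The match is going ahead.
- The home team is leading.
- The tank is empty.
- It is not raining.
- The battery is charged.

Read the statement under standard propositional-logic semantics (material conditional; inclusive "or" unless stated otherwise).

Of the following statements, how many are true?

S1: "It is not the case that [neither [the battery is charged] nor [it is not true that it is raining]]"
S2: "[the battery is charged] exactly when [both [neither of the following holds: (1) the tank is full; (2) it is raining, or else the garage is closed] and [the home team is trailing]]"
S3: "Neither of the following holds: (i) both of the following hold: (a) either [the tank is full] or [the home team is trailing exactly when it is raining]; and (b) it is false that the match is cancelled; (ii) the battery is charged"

Let S = "the battery is charged" (T), H = "it is raining" (F), P = "the tank is full" (F), U = "the garage is closed" (T), W = "the home team is leading" (T), R = "the match is cancelled" (F).

S1: This is ~(S nor ~H).

~H = ~F = T
S nor ~H = T nor T = F
~(S nor ~H) = ~F = T
Thus S1 is true.

S2: Formalization: S <-> ((P nor (H | U)) & ~W)

H | U = F | T = T
P nor (H | U) = F nor T = F
~W = ~T = F
(P nor (H | U)) & ~W = F & F = F
S <-> ((P nor (H | U)) & ~W) = T <-> F = F
Thus S2 is false.

S3: This is ((P | (~W <-> H)) & ~R) nor S.

~W = ~T = F
~W <-> H = F <-> F = T
P | (~W <-> H) = F | T = T
~R = ~F = T
(P | (~W <-> H)) & ~R = T & T = T
((P | (~W <-> H)) & ~R) nor S = T nor T = F
So S3 is false.

Count: 1.

1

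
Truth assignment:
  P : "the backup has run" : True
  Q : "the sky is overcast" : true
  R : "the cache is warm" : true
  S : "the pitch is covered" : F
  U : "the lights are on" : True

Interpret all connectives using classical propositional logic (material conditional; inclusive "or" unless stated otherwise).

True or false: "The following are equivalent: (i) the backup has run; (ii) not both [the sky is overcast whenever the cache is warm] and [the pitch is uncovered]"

Formalization: P <-> ((R -> Q) nand ~S)

R -> Q = T -> T = T
~S = ~F = T
(R -> Q) nand ~S = T nand T = F
P <-> ((R -> Q) nand ~S) = T <-> F = F

False.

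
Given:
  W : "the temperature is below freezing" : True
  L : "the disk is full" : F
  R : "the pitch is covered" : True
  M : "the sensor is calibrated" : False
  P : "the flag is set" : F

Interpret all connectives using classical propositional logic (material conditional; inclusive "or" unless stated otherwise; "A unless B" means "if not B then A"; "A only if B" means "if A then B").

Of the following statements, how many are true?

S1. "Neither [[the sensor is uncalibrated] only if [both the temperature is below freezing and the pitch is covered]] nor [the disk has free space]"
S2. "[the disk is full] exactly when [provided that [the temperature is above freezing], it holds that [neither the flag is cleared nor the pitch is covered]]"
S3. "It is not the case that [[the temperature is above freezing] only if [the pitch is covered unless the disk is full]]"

S1: Formalization: (¬M → (W ∧ R)) ↓ ¬L

¬M = ¬F = T
W ∧ R = T ∧ T = T
¬M → (W ∧ R) = T → T = T
¬L = ¬F = T
(¬M → (W ∧ R)) ↓ ¬L = T ↓ T = F
Thus S1 is false.

S2: In symbols: L ↔ (¬W → (¬P ↓ R))

¬W = ¬T = F
¬P = ¬F = T
¬P ↓ R = T ↓ T = F
¬W → (¬P ↓ R) = F → F = T
L ↔ (¬W → (¬P ↓ R)) = F ↔ T = F
So S2 is false.

S3: Formalization: ¬(¬W → (R ∨ L))

¬W = ¬T = F
R ∨ L = T ∨ F = T
¬W → (R ∨ L) = F → T = T
¬(¬W → (R ∨ L)) = ¬T = F
So S3 is false.

True statements: 0 (none).

0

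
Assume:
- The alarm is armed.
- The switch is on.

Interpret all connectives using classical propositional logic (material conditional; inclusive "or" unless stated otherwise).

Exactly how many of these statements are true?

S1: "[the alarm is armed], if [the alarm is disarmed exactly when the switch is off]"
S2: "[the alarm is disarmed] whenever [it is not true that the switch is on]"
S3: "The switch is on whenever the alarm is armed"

3

Let P = "the alarm is armed" (T), Q = "the switch is on" (T).

S1: Formalization: (¬P ↔ ¬Q) → P

¬P = ¬T = F
¬Q = ¬T = F
¬P ↔ ¬Q = F ↔ F = T
(¬P ↔ ¬Q) → P = T → T = T
Hence S1 is true.

S2: Formalization: ¬Q → ¬P

¬Q = ¬T = F
¬P = ¬T = F
¬Q → ¬P = F → F = T
Thus S2 is true.

S3: Parsed as P → Q

P → Q = T → T = T
Thus S3 is true.

3 of the 3 statements are true (S1, S2, S3).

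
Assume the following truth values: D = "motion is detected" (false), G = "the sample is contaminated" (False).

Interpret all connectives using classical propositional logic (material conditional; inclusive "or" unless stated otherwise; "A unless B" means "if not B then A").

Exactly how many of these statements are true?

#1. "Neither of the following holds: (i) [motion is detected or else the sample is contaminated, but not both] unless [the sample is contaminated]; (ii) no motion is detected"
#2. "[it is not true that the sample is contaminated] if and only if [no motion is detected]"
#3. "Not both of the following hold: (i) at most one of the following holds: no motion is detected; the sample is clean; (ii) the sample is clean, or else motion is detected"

2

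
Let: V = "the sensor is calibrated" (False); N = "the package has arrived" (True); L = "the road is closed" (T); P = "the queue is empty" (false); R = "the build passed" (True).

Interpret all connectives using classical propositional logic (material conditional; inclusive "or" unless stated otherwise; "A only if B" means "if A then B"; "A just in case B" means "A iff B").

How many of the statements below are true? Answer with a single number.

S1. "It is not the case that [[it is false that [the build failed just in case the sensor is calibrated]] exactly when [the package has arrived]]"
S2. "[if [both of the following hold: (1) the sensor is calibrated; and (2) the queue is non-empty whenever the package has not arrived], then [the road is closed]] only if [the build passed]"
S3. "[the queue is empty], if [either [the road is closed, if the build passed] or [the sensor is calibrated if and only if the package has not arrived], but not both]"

S1: Formalization: ¬(¬(¬R ↔ V) ↔ N)

¬R = ¬T = F
¬R ↔ V = F ↔ F = T
¬(¬R ↔ V) = ¬T = F
¬(¬R ↔ V) ↔ N = F ↔ T = F
¬(¬(¬R ↔ V) ↔ N) = ¬F = T
Thus S1 is true.

S2: Parsed as ((V ∧ (¬N → ¬P)) → L) → R

¬N = ¬T = F
¬P = ¬F = T
¬N → ¬P = F → T = T
V ∧ (¬N → ¬P) = F ∧ T = F
(V ∧ (¬N → ¬P)) → L = F → T = T
((V ∧ (¬N → ¬P)) → L) → R = T → T = T
Thus S2 is true.

S3: Formalization: ((R → L) ⊕ (V ↔ ¬N)) → P

R → L = T → T = T
¬N = ¬T = F
V ↔ ¬N = F ↔ F = T
(R → L) ⊕ (V ↔ ¬N) = T ⊕ T = F
((R → L) ⊕ (V ↔ ¬N)) → P = F → F = T
So S3 is true.

Count: 3.

3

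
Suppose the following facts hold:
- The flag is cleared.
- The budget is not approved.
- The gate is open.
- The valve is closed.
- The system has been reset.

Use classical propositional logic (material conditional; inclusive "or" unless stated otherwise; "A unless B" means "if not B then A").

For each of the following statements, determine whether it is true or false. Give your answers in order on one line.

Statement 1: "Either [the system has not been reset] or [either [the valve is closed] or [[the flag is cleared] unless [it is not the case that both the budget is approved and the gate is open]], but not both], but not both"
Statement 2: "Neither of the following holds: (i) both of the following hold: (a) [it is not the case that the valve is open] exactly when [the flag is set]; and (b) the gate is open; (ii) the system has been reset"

Let P = "the system has been reset" (T), Q = "the valve is open" (F), D = "the flag is set" (F), L = "the budget is approved" (F), V = "the gate is open" (T).

Statement 1: In symbols: ~P xor (~Q xor (~D | (L nand V)))

~P = ~T = F
~Q = ~F = T
~D = ~F = T
L nand V = F nand T = T
~D | (L nand V) = T | T = T
~Q xor (~D | (L nand V)) = T xor T = F
~P xor (~Q xor (~D | (L nand V))) = F xor F = F
So Statement 1 is false.

Statement 2: Formalization: ((~Q <-> D) & V) nor P

~Q = ~F = T
~Q <-> D = T <-> F = F
(~Q <-> D) & V = F & T = F
((~Q <-> D) & V) nor P = F nor T = F
Hence Statement 2 is false.

Statement 1 False / Statement 2 False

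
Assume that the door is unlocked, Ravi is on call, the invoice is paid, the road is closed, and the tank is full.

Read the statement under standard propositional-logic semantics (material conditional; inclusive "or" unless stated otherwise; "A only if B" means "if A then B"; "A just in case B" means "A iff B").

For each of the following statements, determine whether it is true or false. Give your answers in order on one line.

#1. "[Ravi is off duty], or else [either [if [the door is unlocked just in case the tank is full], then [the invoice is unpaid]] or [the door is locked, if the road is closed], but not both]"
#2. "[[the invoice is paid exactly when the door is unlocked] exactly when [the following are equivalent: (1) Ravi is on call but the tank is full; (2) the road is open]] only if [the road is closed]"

#1 False, #2 True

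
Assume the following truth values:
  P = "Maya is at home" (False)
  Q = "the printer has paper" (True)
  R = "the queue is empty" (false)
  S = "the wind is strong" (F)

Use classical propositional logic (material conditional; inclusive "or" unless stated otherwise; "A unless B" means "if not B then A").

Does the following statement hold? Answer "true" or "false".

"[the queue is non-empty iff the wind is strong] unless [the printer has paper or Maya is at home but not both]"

In symbols: (~R <-> S) | (Q xor P)

~R = ~F = T
~R <-> S = T <-> F = F
Q xor P = T xor F = T
(~R <-> S) | (Q xor P) = F | T = T

The statement is true.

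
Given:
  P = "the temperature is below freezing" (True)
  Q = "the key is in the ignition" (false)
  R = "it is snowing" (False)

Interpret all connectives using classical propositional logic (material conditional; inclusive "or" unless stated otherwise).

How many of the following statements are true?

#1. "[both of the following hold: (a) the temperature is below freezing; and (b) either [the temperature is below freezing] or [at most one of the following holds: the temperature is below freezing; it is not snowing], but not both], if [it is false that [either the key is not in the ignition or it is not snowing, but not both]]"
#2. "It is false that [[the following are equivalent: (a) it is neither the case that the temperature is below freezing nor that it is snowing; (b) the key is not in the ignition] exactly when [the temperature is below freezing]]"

#1: This is ~(~Q xor ~R) -> (P & (P xor (P nand ~R))).

~Q = ~F = T
~R = ~F = T
~Q xor ~R = T xor T = F
~(~Q xor ~R) = ~F = T
~R = ~F = T
P nand ~R = T nand T = F
P xor (P nand ~R) = T xor F = T
P & (P xor (P nand ~R)) = T & T = T
~(~Q xor ~R) -> (P & (P xor (P nand ~R))) = T -> T = T
Hence #1 is true.

#2: This is ~(((P nor R) <-> ~Q) <-> P).

P nor R = T nor F = F
~Q = ~F = T
(P nor R) <-> ~Q = F <-> T = F
((P nor R) <-> ~Q) <-> P = F <-> T = F
~(((P nor R) <-> ~Q) <-> P) = ~F = T
Hence #2 is true.

True statements: 2 (#1, #2).

2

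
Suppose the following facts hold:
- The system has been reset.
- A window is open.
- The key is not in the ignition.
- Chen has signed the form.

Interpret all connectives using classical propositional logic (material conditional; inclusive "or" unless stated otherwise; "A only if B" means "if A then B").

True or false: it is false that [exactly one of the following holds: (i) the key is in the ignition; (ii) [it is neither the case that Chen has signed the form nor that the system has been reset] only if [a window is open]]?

Let R = "the key is in the ignition" (F), S = "Chen has signed the form" (T), P = "the system has been reset" (T), Q = "a window is open" (T).
In symbols: ¬(R ⊕ ((S ↓ P) → Q))

S ↓ P = T ↓ T = F
(S ↓ P) → Q = F → T = T
R ⊕ ((S ↓ P) → Q) = F ⊕ T = T
¬(R ⊕ ((S ↓ P) → Q)) = ¬T = F

False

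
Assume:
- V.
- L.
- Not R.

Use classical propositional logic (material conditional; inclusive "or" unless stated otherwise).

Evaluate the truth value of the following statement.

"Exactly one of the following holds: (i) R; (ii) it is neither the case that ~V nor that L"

false

Formalization: R xor (~V nor L)

~V = ~T = F
~V nor L = F nor T = F
R xor (~V nor L) = F xor F = F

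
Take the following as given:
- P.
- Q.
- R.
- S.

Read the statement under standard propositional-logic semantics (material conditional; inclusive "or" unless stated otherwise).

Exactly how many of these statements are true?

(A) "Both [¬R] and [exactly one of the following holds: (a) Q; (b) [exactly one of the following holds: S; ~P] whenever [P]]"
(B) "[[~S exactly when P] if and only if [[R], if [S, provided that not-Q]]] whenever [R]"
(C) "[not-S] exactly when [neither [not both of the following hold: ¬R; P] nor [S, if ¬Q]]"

1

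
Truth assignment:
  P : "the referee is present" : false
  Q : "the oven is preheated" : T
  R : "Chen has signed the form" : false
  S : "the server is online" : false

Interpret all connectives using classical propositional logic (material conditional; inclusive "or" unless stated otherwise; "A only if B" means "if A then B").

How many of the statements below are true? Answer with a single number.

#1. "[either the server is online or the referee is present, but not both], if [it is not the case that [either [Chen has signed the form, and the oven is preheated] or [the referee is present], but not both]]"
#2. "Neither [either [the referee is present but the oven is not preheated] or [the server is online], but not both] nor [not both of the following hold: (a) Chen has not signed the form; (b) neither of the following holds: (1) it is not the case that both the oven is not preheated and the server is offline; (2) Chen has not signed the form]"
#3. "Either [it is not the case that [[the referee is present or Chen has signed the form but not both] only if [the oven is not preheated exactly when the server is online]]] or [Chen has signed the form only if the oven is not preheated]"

1

#1: In symbols: not ((R and Q) xor P) -> (S xor P)

R and Q = False and True = False
(R and Q) xor P = False xor False = False
not ((R and Q) xor P) = not False = True
S xor P = False xor False = False
not ((R and Q) xor P) -> (S xor P) = True -> False = False
So #1 is false.

#2: This is ((P and not Q) xor S) nor (not R nand ((not Q nand not S) nor not R)).

not Q = not True = False
P and not Q = False and False = False
(P and not Q) xor S = False xor False = False
not R = not False = True
not Q = not True = False
not S = not False = True
not Q nand not S = False nand True = True
not R = not False = True
(not Q nand not S) nor not R = True nor True = False
not R nand ((not Q nand not S) nor not R) = True nand False = True
((P and not Q) xor S) nor (not R nand ((not Q nand not S) nor not R)) = False nor True = False
Hence #2 is false.

#3: In symbols: not ((P xor R) -> (not Q iff S)) or (R -> not Q)

P xor R = False xor False = False
not Q = not True = False
not Q iff S = False iff False = True
(P xor R) -> (not Q iff S) = False -> True = True
not ((P xor R) -> (not Q iff S)) = not True = False
not Q = not True = False
R -> not Q = False -> False = True
not ((P xor R) -> (not Q iff S)) or (R -> not Q) = False or True = True
Hence #3 is true.

1 of the 3 statements is true.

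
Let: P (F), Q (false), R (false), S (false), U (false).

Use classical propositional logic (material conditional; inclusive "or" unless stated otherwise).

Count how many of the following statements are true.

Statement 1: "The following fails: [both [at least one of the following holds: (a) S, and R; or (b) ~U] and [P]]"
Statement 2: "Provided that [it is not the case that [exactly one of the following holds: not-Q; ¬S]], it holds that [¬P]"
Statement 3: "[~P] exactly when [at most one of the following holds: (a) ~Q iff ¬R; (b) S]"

Statement 1: This is ~(((S & R) | ~U) & P).

S & R = F & F = F
~U = ~F = T
(S & R) | ~U = F | T = T
((S & R) | ~U) & P = T & F = F
~(((S & R) | ~U) & P) = ~F = T
Thus Statement 1 is true.

Statement 2: Formalization: ~(~Q xor ~S) -> ~P

~Q = ~F = T
~S = ~F = T
~Q xor ~S = T xor T = F
~(~Q xor ~S) = ~F = T
~P = ~F = T
~(~Q xor ~S) -> ~P = T -> T = T
Hence Statement 2 is true.

Statement 3: This is ~P <-> ((~Q <-> ~R) nand S).

~P = ~F = T
~Q = ~F = T
~R = ~F = T
~Q <-> ~R = T <-> T = T
(~Q <-> ~R) nand S = T nand F = T
~P <-> ((~Q <-> ~R) nand S) = T <-> T = T
So Statement 3 is true.

Count: 3.

3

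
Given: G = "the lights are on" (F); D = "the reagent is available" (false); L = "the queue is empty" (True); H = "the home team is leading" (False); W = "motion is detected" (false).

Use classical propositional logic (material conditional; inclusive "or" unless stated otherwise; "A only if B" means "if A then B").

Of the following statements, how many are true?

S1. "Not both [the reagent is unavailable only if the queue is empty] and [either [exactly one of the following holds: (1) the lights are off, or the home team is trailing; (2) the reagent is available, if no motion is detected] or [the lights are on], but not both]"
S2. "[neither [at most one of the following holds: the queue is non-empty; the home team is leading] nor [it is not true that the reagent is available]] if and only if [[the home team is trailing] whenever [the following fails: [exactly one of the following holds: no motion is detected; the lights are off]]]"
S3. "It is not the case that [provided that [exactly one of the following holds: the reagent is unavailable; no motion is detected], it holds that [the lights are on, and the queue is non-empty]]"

0

S1: This is (¬D → L) ↑ (((¬G ∨ ¬H) ⊕ (¬W → D)) ⊕ G).

¬D = ¬F = T
¬D → L = T → T = T
¬G = ¬F = T
¬H = ¬F = T
¬G ∨ ¬H = T ∨ T = T
¬W = ¬F = T
¬W → D = T → F = F
(¬G ∨ ¬H) ⊕ (¬W → D) = T ⊕ F = T
((¬G ∨ ¬H) ⊕ (¬W → D)) ⊕ G = T ⊕ F = T
(¬D → L) ↑ (((¬G ∨ ¬H) ⊕ (¬W → D)) ⊕ G) = T ↑ T = F
Hence S1 is false.

S2: Formalization: ((¬L ↑ H) ↓ ¬D) ↔ (¬(¬W ⊕ ¬G) → ¬H)

¬L = ¬T = F
¬L ↑ H = F ↑ F = T
¬D = ¬F = T
(¬L ↑ H) ↓ ¬D = T ↓ T = F
¬W = ¬F = T
¬G = ¬F = T
¬W ⊕ ¬G = T ⊕ T = F
¬(¬W ⊕ ¬G) = ¬F = T
¬H = ¬F = T
¬(¬W ⊕ ¬G) → ¬H = T → T = T
((¬L ↑ H) ↓ ¬D) ↔ (¬(¬W ⊕ ¬G) → ¬H) = F ↔ T = F
So S2 is false.

S3: This is ¬((¬D ⊕ ¬W) → (G ∧ ¬L)).

¬D = ¬F = T
¬W = ¬F = T
¬D ⊕ ¬W = T ⊕ T = F
¬L = ¬T = F
G ∧ ¬L = F ∧ F = F
(¬D ⊕ ¬W) → (G ∧ ¬L) = F → F = T
¬((¬D ⊕ ¬W) → (G ∧ ¬L)) = ¬T = F
Thus S3 is false.

Count: 0.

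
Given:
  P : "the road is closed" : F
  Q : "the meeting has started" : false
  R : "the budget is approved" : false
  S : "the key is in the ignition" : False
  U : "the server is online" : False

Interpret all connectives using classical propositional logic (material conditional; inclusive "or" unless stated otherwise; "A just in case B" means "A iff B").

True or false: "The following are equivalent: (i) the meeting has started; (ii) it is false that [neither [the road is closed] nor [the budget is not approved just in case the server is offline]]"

Parsed as Q iff not (P nor (not R iff not U))

not R = not False = True
not U = not False = True
not R iff not U = True iff True = True
P nor (not R iff not U) = False nor True = False
not (P nor (not R iff not U)) = not False = True
Q iff not (P nor (not R iff not U)) = False iff True = False

False.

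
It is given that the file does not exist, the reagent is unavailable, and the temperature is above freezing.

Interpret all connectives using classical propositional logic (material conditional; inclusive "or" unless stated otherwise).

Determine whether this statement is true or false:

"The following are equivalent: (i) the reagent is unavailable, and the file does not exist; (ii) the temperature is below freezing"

Let W = "the reagent is available" (F), S = "the file exists" (F), G = "the temperature is below freezing" (F).
Formalization: (¬W ∧ ¬S) ↔ G

¬W = ¬F = T
¬S = ¬F = T
¬W ∧ ¬S = T ∧ T = T
(¬W ∧ ¬S) ↔ G = T ↔ F = F

false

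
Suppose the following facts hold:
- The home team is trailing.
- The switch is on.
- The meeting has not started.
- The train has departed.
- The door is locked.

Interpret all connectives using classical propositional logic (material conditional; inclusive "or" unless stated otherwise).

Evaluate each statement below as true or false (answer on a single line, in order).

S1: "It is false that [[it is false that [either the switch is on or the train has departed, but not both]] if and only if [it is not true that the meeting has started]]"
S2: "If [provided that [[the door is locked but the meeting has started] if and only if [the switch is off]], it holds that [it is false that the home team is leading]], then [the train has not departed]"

S1 false, S2 false

Let Q = "the switch is on" (T), S = "the train has departed" (T), R = "the meeting has started" (F), U = "the door is locked" (T), P = "the home team is leading" (F).

S1: Parsed as ¬(¬(Q ⊕ S) ↔ ¬R)

Q ⊕ S = T ⊕ T = F
¬(Q ⊕ S) = ¬F = T
¬R = ¬F = T
¬(Q ⊕ S) ↔ ¬R = T ↔ T = T
¬(¬(Q ⊕ S) ↔ ¬R) = ¬T = F
Hence S1 is false.

S2: In symbols: (((U ∧ R) ↔ ¬Q) → ¬P) → ¬S

U ∧ R = T ∧ F = F
¬Q = ¬T = F
(U ∧ R) ↔ ¬Q = F ↔ F = T
¬P = ¬F = T
((U ∧ R) ↔ ¬Q) → ¬P = T → T = T
¬S = ¬T = F
(((U ∧ R) ↔ ¬Q) → ¬P) → ¬S = T → F = F
So S2 is false.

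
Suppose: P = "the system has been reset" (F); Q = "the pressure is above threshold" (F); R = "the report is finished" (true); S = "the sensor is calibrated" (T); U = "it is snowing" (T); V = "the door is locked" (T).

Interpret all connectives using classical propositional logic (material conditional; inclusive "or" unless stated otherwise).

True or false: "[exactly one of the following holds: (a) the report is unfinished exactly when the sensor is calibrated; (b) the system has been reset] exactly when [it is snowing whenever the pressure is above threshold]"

The statement is false.

Formalization: ((not R iff S) xor P) iff (Q -> U)

not R = not True = False
not R iff S = False iff True = False
(not R iff S) xor P = False xor False = False
Q -> U = False -> True = True
((not R iff S) xor P) iff (Q -> U) = False iff True = False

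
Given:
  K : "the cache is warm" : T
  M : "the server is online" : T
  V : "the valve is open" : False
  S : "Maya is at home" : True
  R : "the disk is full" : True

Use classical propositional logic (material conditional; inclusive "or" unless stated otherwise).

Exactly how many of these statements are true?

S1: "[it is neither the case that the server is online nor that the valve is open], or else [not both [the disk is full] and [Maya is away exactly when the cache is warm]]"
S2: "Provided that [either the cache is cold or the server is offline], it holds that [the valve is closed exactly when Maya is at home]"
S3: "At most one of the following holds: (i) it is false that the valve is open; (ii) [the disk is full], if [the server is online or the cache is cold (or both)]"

2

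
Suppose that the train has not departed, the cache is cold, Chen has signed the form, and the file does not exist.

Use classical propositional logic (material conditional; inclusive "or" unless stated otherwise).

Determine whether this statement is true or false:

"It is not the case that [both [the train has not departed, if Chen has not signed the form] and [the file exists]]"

Let Q = "Chen has signed the form" (T), N = "the train has departed" (F), D = "the file exists" (F).
Formalization: ¬((¬Q → ¬N) ∧ D)

¬Q = ¬T = F
¬N = ¬F = T
¬Q → ¬N = F → T = T
(¬Q → ¬N) ∧ D = T ∧ F = F
¬((¬Q → ¬N) ∧ D) = ¬F = T

true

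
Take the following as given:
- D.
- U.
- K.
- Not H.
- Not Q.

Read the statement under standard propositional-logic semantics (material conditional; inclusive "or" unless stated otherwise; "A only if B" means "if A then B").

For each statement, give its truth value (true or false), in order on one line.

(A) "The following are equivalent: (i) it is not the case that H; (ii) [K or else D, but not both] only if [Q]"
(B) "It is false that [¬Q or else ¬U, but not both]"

(A) True / (B) False

(A): This is ¬H ↔ ((K ⊕ D) → Q).

¬H = ¬F = T
K ⊕ D = T ⊕ T = F
(K ⊕ D) → Q = F → F = T
¬H ↔ ((K ⊕ D) → Q) = T ↔ T = T
Hence (A) is true.

(B): This is ¬(¬Q ⊕ ¬U).

¬Q = ¬F = T
¬U = ¬T = F
¬Q ⊕ ¬U = T ⊕ F = T
¬(¬Q ⊕ ¬U) = ¬T = F
Thus (B) is false.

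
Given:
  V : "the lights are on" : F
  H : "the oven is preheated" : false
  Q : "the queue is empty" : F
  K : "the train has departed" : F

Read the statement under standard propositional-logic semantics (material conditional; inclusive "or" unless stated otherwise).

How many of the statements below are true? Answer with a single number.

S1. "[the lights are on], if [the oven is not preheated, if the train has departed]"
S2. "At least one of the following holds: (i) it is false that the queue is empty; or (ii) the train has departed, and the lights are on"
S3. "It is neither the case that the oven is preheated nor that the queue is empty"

S1: In symbols: (K -> ~H) -> V

~H = ~F = T
K -> ~H = F -> T = T
(K -> ~H) -> V = T -> F = F
So S1 is false.

S2: Formalization: ~Q | (K & V)

~Q = ~F = T
K & V = F & F = F
~Q | (K & V) = T | F = T
Hence S2 is true.

S3: Parsed as H nor Q

H nor Q = F nor F = T
So S3 is true.

Count: 2.

2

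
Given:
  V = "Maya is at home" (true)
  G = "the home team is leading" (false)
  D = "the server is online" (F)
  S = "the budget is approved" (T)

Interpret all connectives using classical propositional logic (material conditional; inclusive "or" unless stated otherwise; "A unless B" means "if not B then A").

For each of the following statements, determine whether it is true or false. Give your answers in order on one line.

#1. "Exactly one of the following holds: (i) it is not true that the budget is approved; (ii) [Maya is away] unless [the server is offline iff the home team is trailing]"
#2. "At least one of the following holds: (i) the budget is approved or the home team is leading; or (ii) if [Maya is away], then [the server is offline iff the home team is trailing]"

#1: Parsed as ¬S ⊕ (¬V ∨ (¬D ↔ ¬G))

¬S = ¬T = F
¬V = ¬T = F
¬D = ¬F = T
¬G = ¬F = T
¬D ↔ ¬G = T ↔ T = T
¬V ∨ (¬D ↔ ¬G) = F ∨ T = T
¬S ⊕ (¬V ∨ (¬D ↔ ¬G)) = F ⊕ T = T
So #1 is true.

#2: This is (S ∨ G) ∨ (¬V → (¬D ↔ ¬G)).

S ∨ G = T ∨ F = T
¬V = ¬T = F
¬D = ¬F = T
¬G = ¬F = T
¬D ↔ ¬G = T ↔ T = T
¬V → (¬D ↔ ¬G) = F → T = T
(S ∨ G) ∨ (¬V → (¬D ↔ ¬G)) = T ∨ T = T
Thus #2 is true.

#1 true, #2 true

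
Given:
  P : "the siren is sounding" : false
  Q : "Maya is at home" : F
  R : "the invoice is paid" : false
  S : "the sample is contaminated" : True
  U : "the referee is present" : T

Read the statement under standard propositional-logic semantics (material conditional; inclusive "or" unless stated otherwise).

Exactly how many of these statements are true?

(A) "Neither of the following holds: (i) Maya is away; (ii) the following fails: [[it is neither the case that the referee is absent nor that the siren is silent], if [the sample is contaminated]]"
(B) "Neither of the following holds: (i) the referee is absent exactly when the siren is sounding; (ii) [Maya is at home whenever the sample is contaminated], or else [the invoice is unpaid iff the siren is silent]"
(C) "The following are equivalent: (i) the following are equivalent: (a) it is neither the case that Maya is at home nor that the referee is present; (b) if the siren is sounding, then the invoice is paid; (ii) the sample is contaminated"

(A): Parsed as ¬Q ↓ ¬(S → (¬U ↓ ¬P))

¬Q = ¬F = T
¬U = ¬T = F
¬P = ¬F = T
¬U ↓ ¬P = F ↓ T = F
S → (¬U ↓ ¬P) = T → F = F
¬(S → (¬U ↓ ¬P)) = ¬F = T
¬Q ↓ ¬(S → (¬U ↓ ¬P)) = T ↓ T = F
Hence (A) is false.

(B): Formalization: (¬U ↔ P) ↓ ((S → Q) ∨ (¬R ↔ ¬P))

¬U = ¬T = F
¬U ↔ P = F ↔ F = T
S → Q = T → F = F
¬R = ¬F = T
¬P = ¬F = T
¬R ↔ ¬P = T ↔ T = T
(S → Q) ∨ (¬R ↔ ¬P) = F ∨ T = T
(¬U ↔ P) ↓ ((S → Q) ∨ (¬R ↔ ¬P)) = T ↓ T = F
So (B) is false.

(C): In symbols: ((Q ↓ U) ↔ (P → R)) ↔ S

Q ↓ U = F ↓ T = F
P → R = F → F = T
(Q ↓ U) ↔ (P → R) = F ↔ T = F
((Q ↓ U) ↔ (P → R)) ↔ S = F ↔ T = F
Hence (C) is false.

True statements: 0 (none).

0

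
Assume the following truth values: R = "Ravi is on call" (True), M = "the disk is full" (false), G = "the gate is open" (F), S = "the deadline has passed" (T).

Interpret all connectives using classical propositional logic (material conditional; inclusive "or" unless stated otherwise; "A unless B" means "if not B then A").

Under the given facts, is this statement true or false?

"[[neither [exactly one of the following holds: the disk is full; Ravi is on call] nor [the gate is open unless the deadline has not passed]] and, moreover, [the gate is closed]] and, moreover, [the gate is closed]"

In symbols: (((M ⊕ R) ↓ (G ∨ ¬S)) ∧ ¬G) ∧ ¬G

M ⊕ R = F ⊕ T = T
¬S = ¬T = F
G ∨ ¬S = F ∨ F = F
(M ⊕ R) ↓ (G ∨ ¬S) = T ↓ F = F
¬G = ¬F = T
((M ⊕ R) ↓ (G ∨ ¬S)) ∧ ¬G = F ∧ T = F
¬G = ¬F = T
(((M ⊕ R) ↓ (G ∨ ¬S)) ∧ ¬G) ∧ ¬G = F ∧ T = F

The statement is false.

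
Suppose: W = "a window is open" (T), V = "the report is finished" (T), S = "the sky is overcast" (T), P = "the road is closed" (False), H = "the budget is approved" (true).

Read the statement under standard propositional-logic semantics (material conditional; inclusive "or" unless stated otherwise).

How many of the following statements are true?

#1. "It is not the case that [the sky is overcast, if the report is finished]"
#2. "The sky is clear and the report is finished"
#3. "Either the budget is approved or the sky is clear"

#1: In symbols: not (V -> S)

V -> S = True -> True = True
not (V -> S) = not True = False
Hence #1 is false.

#2: This is not S and V.

not S = not True = False
not S and V = False and True = False
Thus #2 is false.

#3: This is H or not S.

not S = not True = False
H or not S = True or False = True
Hence #3 is true.

True statements: 1.

1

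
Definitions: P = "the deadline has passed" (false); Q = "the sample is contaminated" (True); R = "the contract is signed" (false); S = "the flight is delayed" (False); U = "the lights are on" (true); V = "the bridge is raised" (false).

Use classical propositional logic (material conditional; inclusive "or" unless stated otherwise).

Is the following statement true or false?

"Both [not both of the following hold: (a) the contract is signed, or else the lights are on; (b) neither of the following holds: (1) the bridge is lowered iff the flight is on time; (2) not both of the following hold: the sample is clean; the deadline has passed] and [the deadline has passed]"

The statement is false.

Parsed as ((R or U) nand ((not V iff not S) nor (not Q nand P))) and P

R or U = False or True = True
not V = not False = True
not S = not False = True
not V iff not S = True iff True = True
not Q = not True = False
not Q nand P = False nand False = True
(not V iff not S) nor (not Q nand P) = True nor True = False
(R or U) nand ((not V iff not S) nor (not Q nand P)) = True nand False = True
((R or U) nand ((not V iff not S) nor (not Q nand P))) and P = True and False = False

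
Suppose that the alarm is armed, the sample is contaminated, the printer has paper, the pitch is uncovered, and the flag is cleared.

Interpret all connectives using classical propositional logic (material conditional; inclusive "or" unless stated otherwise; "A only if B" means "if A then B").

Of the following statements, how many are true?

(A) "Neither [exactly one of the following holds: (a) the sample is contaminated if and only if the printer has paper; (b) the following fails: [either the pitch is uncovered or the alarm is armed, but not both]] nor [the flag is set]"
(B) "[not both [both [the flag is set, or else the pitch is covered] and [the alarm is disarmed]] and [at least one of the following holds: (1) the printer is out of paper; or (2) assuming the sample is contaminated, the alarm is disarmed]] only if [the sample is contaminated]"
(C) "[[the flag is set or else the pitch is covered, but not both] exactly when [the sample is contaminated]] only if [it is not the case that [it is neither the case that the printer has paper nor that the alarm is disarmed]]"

3

Let Q = "the sample is contaminated" (True), R = "the printer has paper" (True), S = "the pitch is covered" (False), P = "the alarm is armed" (True), U = "the flag is set" (False).

(A): In symbols: ((Q iff R) xor not (not S xor P)) nor U

Q iff R = True iff True = True
not S = not False = True
not S xor P = True xor True = False
not (not S xor P) = not False = True
(Q iff R) xor not (not S xor P) = True xor True = False
((Q iff R) xor not (not S xor P)) nor U = False nor False = True
Hence (A) is true.

(B): In symbols: (((U or S) and not P) nand (not R or (Q -> not P))) -> Q

U or S = False or False = False
not P = not True = False
(U or S) and not P = False and False = False
not R = not True = False
not P = not True = False
Q -> not P = True -> False = False
not R or (Q -> not P) = False or False = False
((U or S) and not P) nand (not R or (Q -> not P)) = False nand False = True
(((U or S) and not P) nand (not R or (Q -> not P))) -> Q = True -> True = True
So (B) is true.

(C): Formalization: ((U xor S) iff Q) -> not (R nor not P)

U xor S = False xor False = False
(U xor S) iff Q = False iff True = False
not P = not True = False
R nor not P = True nor False = False
not (R nor not P) = not False = True
((U xor S) iff Q) -> not (R nor not P) = False -> True = True
Thus (C) is true.

3 of the 3 statements are true.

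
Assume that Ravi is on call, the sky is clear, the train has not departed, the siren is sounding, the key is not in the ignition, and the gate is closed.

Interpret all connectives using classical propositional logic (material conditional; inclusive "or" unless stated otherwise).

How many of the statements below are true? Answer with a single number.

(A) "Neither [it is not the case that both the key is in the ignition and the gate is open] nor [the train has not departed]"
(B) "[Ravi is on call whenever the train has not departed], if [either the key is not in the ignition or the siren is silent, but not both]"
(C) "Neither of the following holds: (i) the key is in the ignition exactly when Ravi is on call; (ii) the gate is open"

2

Let U = "the key is in the ignition" (False), V = "the gate is open" (False), R = "the train has departed" (False), S = "the siren is sounding" (True), P = "Ravi is on call" (True).

(A): Parsed as (U nand V) nor not R

U nand V = False nand False = True
not R = not False = True
(U nand V) nor not R = True nor True = False
So (A) is false.

(B): Formalization: (not U xor not S) -> (not R -> P)

not U = not False = True
not S = not True = False
not U xor not S = True xor False = True
not R = not False = True
not R -> P = True -> True = True
(not U xor not S) -> (not R -> P) = True -> True = True
Thus (B) is true.

(C): Parsed as (U iff P) nor V

U iff P = False iff True = False
(U iff P) nor V = False nor False = True
Thus (C) is true.

2 of the 3 statements are true ((B), (C)).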